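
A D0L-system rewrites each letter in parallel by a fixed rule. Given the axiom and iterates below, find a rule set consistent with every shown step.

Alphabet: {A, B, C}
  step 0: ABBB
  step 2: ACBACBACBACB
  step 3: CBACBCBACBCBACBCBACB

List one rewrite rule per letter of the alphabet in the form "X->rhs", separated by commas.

  step 2 ⇒ step 3: ACBACBACBACB ⇒ CB·A·CB·CB·A·CB·CB·A·CB·CB·A·CB
    A ↦ CB
    B ↦ CB
    C ↦ A

A->CB, B->CB, C->A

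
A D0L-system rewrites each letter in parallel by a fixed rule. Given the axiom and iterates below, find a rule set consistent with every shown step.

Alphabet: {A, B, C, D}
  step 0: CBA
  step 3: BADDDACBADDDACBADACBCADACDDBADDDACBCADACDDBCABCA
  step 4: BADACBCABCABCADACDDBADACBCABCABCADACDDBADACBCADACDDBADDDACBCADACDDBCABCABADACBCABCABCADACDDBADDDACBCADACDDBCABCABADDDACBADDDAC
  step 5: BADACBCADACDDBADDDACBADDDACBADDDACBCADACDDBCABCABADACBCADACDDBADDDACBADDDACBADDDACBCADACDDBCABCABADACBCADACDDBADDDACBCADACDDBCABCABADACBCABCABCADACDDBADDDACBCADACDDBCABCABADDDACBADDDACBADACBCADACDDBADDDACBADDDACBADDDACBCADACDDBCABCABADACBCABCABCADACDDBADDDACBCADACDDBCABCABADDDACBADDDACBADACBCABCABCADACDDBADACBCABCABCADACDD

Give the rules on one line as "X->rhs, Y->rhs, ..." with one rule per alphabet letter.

A->DAC, B->BA, C->DD, D->BCA

  step 4 ⇒ step 5: BADACBCABCABCADACDDBADACBCABCABCADACDDBADACBCADACDDBADDDACBCADACDDBCABCABADACBCABCABCADACDDBADDDACBCADACDDBCABCABADDDACBADDDAC ⇒ BA·DAC·BCA·DAC·DD·BA·DD·DAC·BA·DD·DAC·BA·DD·DAC·BCA·DAC·DD·BCA·BCA·BA·DAC·BCA·DAC·DD·BA·DD·DAC·BA·DD·DAC·BA·DD·DAC·BCA·DAC·DD·BCA·BCA·BA·DAC·BCA·DAC·DD·BA·DD·DAC·BCA·DAC·DD·BCA·BCA·BA·DAC·BCA·BCA·BCA·DAC·DD·BA·DD·DAC·BCA·DAC·DD·BCA·BCA·BA·DD·DAC·BA·DD·DAC·BA·DAC·BCA·DAC·DD·BA·DD·DAC·BA·DD·DAC·BA·DD·DAC·BCA·DAC·DD·BCA·BCA·BA·DAC·BCA·BCA·BCA·DAC·DD·BA·DD·DAC·BCA·DAC·DD·BCA·BCA·BA·DD·DAC·BA·DD·DAC·BA·DAC·BCA·BCA·BCA·DAC·DD·BA·DAC·BCA·BCA·BCA·DAC·DD
    A ↦ DAC
    B ↦ BA
    C ↦ DD
    D ↦ BCA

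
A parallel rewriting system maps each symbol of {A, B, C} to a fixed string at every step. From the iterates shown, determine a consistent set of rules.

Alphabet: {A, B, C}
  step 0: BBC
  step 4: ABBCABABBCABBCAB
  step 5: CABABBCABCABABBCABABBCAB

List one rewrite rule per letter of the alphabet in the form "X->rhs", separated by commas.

  step 4 ⇒ step 5: ABBCABABBCABBCAB ⇒ C·AB·AB·B·C·AB·C·AB·AB·B·C·AB·AB·B·C·AB
    A ↦ C
    B ↦ AB
    C ↦ B

A->C, B->AB, C->B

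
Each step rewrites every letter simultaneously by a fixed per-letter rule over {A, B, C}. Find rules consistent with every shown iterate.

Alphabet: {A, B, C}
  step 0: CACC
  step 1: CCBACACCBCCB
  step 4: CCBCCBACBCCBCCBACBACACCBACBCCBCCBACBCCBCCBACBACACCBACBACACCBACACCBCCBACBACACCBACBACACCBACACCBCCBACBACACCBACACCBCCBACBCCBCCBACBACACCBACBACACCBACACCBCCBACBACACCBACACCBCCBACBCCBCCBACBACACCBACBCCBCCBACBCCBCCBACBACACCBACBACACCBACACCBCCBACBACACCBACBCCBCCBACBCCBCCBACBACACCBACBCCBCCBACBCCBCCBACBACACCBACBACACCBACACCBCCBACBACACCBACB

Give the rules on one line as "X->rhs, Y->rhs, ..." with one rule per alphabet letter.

  step 0 ⇒ step 1: CACC ⇒ CCB·ACA·CCB·CCB
    A ↦ ACA
    C ↦ CCB
    B ↦ ACB  (constrained at step 1)

A->ACA, B->ACB, C->CCB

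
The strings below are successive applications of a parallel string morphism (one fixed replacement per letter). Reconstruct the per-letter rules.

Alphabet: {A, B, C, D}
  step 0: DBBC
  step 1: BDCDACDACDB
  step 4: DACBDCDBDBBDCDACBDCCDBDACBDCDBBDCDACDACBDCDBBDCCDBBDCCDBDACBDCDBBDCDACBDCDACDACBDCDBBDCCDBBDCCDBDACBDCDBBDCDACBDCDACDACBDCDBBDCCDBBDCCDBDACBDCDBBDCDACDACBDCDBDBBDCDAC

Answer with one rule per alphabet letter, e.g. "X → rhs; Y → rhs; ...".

  step 0 ⇒ step 1: DBBC ⇒ BDC·DAC·DAC·DB
    B ↦ DAC
    C ↦ DB
    D ↦ BDC
    A ↦ C  (constrained at step 1)

A->C, B->DAC, C->DB, D->BDC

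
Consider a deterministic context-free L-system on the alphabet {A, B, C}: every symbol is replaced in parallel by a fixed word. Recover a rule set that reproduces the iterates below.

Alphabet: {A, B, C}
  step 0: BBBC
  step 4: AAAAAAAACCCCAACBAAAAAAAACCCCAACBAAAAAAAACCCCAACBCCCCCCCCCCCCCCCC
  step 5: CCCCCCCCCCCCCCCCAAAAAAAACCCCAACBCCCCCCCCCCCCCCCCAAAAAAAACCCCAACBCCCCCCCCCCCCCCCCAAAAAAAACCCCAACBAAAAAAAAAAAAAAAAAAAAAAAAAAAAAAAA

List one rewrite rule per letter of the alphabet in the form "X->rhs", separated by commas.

A->CC, B->CB, C->AA

  step 4 ⇒ step 5: AAAAAAAACCCCAACBAAAAAAAACCCCAACBAAAAAAAACCCCAACBCCCCCCCCCCCCCCCC ⇒ CC·CC·CC·CC·CC·CC·CC·CC·AA·AA·AA·AA·CC·CC·AA·CB·CC·CC·CC·CC·CC·CC·CC·CC·AA·AA·AA·AA·CC·CC·AA·CB·CC·CC·CC·CC·CC·CC·CC·CC·AA·AA·AA·AA·CC·CC·AA·CB·AA·AA·AA·AA·AA·AA·AA·AA·AA·AA·AA·AA·AA·AA·AA·AA
    A ↦ CC
    B ↦ CB
    C ↦ AA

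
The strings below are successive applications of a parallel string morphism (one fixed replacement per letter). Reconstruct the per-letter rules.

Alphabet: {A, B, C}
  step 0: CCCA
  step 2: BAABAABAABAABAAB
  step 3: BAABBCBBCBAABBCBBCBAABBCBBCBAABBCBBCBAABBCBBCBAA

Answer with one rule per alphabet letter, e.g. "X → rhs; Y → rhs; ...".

A->BBC, B->BAA, C->B

  step 2 ⇒ step 3: BAABAABAABAABAAB ⇒ BAA·BBC·BBC·BAA·BBC·BBC·BAA·BBC·BBC·BAA·BBC·BBC·BAA·BBC·BBC·BAA
    A ↦ BBC
    B ↦ BAA
    C ↦ B  (constrained at step 0)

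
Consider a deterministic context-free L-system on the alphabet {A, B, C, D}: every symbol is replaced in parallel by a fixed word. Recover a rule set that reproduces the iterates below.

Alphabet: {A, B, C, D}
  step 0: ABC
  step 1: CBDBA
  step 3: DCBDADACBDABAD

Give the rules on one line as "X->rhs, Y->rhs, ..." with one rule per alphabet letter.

A->CB, B->D, C->BA, D->DA

  step 0 ⇒ step 1: ABC ⇒ CB·D·BA
    A ↦ CB
    B ↦ D
    C ↦ BA
    D ↦ DA  (constrained at step 1)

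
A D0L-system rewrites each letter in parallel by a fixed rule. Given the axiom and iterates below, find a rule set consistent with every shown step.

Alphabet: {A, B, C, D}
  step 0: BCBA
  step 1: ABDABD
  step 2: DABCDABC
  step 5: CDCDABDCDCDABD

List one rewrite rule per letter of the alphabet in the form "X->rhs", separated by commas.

  step 1 ⇒ step 2: ABDABD ⇒ D·AB·C·D·AB·C
    A ↦ D
    B ↦ AB
    D ↦ C
  step 0 ⇒ step 1: BCBA ⇒ AB·D·AB·D
    C ↦ D

A->D, B->AB, C->D, D->C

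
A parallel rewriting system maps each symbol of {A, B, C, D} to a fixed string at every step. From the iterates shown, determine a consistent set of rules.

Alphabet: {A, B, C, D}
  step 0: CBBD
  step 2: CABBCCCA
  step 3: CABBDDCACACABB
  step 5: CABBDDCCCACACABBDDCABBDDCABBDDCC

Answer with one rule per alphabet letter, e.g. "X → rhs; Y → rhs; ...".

A->BB, B->D, C->CA, D->C

  step 2 ⇒ step 3: CABBCCCA ⇒ CA·BB·D·D·CA·CA·CA·BB
    A ↦ BB
    B ↦ D
    C ↦ CA
    D ↦ C  (constrained at step 0)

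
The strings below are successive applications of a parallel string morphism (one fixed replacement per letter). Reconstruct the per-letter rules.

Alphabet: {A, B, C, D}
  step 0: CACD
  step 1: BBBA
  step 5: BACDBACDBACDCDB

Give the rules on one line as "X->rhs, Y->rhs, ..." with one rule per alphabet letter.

  step 0 ⇒ step 1: CACD ⇒ B·B·B·A
    A ↦ B
    C ↦ B
    D ↦ A
    B ↦ CD  (constrained at step 1)

A->B, B->CD, C->B, D->A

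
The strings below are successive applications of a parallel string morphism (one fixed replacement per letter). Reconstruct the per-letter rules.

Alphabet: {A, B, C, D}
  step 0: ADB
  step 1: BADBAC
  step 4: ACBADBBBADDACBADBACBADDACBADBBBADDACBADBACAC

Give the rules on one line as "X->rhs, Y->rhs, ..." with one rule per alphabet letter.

A->BAD, B->AC, C->D, D->B

  step 0 ⇒ step 1: ADB ⇒ BAD·B·AC
    A ↦ BAD
    B ↦ AC
    D ↦ B
    C ↦ D  (constrained at step 1)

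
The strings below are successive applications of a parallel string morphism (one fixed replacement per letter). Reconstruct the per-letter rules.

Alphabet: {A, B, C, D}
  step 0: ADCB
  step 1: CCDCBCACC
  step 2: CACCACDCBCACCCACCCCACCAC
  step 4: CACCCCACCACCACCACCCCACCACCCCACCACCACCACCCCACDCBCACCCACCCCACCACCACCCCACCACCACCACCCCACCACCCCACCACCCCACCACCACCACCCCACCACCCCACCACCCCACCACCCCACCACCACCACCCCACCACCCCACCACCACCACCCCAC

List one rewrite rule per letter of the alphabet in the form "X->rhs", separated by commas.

  step 1 ⇒ step 2: CCDCBCACC ⇒ CAC·CAC·DCB·CAC·C·CAC·CC·CAC·CAC
    A ↦ CC
    B ↦ C
    C ↦ CAC
    D ↦ DCB

A->CC, B->C, C->CAC, D->DCB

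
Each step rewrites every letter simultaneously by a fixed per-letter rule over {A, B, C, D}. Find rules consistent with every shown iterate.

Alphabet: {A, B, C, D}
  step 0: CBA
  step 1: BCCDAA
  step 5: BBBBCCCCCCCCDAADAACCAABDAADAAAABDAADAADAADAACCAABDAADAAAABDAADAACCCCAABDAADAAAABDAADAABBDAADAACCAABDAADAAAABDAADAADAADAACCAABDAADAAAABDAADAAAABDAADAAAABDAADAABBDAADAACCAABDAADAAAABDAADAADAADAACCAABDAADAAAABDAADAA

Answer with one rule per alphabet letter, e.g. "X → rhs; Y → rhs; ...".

A->DAA, B->CC, C->B, D->AAB

  step 0 ⇒ step 1: CBA ⇒ B·CC·DAA
    A ↦ DAA
    B ↦ CC
    C ↦ B
    D ↦ AAB  (constrained at step 1)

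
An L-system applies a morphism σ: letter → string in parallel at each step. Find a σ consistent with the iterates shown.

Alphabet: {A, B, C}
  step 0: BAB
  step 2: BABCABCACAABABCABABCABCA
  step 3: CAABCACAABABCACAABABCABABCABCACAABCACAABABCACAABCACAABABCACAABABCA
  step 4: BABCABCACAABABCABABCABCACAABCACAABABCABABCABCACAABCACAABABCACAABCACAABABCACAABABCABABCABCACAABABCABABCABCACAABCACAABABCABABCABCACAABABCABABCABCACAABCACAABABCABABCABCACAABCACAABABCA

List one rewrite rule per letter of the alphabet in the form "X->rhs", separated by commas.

A->BCA, B->CAA, C->BA

  step 3 ⇒ step 4: CAABCACAABABCACAABABCABABCABCACAABCACAABABCACAABCACAABABCACAABABCA ⇒ BA·BCA·BCA·CAA·BA·BCA·BA·BCA·BCA·CAA·BCA·CAA·BA·BCA·BA·BCA·BCA·CAA·BCA·CAA·BA·BCA·CAA·BCA·CAA·BA·BCA·CAA·BA·BCA·BA·BCA·BCA·CAA·BA·BCA·BA·BCA·BCA·CAA·BCA·CAA·BA·BCA·BA·BCA·BCA·CAA·BA·BCA·BA·BCA·BCA·CAA·BCA·CAA·BA·BCA·BA·BCA·BCA·CAA·BCA·CAA·BA·BCA
    A ↦ BCA
    B ↦ CAA
    C ↦ BA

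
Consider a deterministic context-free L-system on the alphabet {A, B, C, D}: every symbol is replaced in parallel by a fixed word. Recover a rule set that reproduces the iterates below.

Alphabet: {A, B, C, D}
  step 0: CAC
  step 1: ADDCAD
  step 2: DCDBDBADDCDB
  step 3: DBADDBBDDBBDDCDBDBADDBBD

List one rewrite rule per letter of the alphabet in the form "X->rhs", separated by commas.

A->DC, B->BD, C->AD, D->DB

  step 2 ⇒ step 3: DCDBDBADDCDB ⇒ DB·AD·DB·BD·DB·BD·DC·DB·DB·AD·DB·BD
    A ↦ DC
    B ↦ BD
    C ↦ AD
    D ↦ DB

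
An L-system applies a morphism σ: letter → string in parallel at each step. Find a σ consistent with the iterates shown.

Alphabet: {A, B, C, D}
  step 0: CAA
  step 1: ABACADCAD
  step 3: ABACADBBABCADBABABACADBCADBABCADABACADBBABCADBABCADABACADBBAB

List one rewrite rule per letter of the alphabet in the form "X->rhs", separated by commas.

A->CAD, B->BAB, C->ABA, D->B

  step 0 ⇒ step 1: CAA ⇒ ABA·CAD·CAD
    A ↦ CAD
    C ↦ ABA
    B ↦ BAB  (constrained at step 1)
    D ↦ B  (constrained at step 1)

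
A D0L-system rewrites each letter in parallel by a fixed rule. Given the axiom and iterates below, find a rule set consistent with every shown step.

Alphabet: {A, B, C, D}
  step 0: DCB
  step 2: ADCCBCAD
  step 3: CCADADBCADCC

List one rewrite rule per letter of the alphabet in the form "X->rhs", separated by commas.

A->C, B->BC, C->AD, D->C

  step 2 ⇒ step 3: ADCCBCAD ⇒ C·C·AD·AD·BC·AD·C·C
    A ↦ C
    B ↦ BC
    C ↦ AD
    D ↦ C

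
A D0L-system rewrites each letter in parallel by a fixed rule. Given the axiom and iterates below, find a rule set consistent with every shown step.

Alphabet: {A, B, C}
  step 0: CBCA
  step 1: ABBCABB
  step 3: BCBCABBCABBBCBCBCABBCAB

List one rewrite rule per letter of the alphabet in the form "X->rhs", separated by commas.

  step 0 ⇒ step 1: CBCA ⇒ AB·BC·AB·B
    A ↦ B
    B ↦ BC
    C ↦ AB

A->B, B->BC, C->AB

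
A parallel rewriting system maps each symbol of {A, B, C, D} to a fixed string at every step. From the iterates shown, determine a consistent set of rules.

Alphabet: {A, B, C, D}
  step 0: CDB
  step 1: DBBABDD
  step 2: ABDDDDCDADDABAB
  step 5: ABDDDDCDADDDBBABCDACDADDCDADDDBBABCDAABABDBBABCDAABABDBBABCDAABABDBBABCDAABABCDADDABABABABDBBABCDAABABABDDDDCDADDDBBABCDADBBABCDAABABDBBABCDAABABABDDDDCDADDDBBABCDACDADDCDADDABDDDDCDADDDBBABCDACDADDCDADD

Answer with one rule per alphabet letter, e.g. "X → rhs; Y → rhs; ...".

A->CDA, B->DD, C->DBB, D->AB

  step 1 ⇒ step 2: DBBABDD ⇒ AB·DD·DD·CDA·DD·AB·AB
    A ↦ CDA
    B ↦ DD
    D ↦ AB
  step 0 ⇒ step 1: CDB ⇒ DBB·AB·DD
    C ↦ DBB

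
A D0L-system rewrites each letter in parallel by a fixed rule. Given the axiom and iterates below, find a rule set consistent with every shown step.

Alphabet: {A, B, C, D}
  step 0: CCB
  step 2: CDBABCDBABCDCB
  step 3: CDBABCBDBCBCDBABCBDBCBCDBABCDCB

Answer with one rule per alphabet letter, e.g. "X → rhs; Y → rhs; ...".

A->DB, B->CB, C->CD, D->BAB

  step 2 ⇒ step 3: CDBABCDBABCDCB ⇒ CD·BAB·CB·DB·CB·CD·BAB·CB·DB·CB·CD·BAB·CD·CB
    A ↦ DB
    B ↦ CB
    C ↦ CD
    D ↦ BAB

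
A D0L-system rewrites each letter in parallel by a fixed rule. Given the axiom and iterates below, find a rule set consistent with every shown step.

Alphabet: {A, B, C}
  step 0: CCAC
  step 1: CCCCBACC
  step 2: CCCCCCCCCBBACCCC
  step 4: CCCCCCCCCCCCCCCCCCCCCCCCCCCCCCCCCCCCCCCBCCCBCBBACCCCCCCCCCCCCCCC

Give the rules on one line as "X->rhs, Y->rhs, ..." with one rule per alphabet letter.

  step 1 ⇒ step 2: CCCCBACC ⇒ CC·CC·CC·CC·CB·BA·CC·CC
    A ↦ BA
    B ↦ CB
    C ↦ CC

A->BA, B->CB, C->CC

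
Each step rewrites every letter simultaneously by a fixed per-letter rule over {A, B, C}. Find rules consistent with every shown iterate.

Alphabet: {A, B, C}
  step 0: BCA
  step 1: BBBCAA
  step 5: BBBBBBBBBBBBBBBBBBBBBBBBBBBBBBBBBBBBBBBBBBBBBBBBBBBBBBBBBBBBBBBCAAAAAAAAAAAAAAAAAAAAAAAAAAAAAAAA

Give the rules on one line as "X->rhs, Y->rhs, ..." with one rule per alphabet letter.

A->AA, B->BB, C->BC

  step 0 ⇒ step 1: BCA ⇒ BB·BC·AA
    A ↦ AA
    B ↦ BB
    C ↦ BC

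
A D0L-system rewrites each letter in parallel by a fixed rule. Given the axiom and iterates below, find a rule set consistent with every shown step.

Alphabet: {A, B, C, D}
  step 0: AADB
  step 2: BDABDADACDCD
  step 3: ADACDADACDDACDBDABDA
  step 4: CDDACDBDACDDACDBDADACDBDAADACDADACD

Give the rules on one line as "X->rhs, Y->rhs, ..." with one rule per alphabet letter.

  step 3 ⇒ step 4: ADACDADACDDACDBDABDA ⇒ CD·DA·CD·B·DA·CD·DA·CD·B·DA·DA·CD·B·DA·A·DA·CD·A·DA·CD
    A ↦ CD
    B ↦ A
    C ↦ B
    D ↦ DA

A->CD, B->A, C->B, D->DA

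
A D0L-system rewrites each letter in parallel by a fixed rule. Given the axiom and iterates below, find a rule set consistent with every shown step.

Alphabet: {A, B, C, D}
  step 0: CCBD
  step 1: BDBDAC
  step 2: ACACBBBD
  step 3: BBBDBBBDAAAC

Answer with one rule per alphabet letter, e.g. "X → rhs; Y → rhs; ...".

  step 2 ⇒ step 3: ACACBBBD ⇒ BB·BD·BB·BD·A·A·A·C
    A ↦ BB
    B ↦ A
    C ↦ BD
    D ↦ C

A->BB, B->A, C->BD, D->C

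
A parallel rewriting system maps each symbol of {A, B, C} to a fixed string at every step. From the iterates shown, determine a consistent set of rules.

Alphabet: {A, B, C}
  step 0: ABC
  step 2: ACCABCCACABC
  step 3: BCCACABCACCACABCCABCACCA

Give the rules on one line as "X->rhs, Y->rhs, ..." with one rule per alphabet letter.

  step 2 ⇒ step 3: ACCABCCACABC ⇒ BC·CA·CA·BC·AC·CA·CA·BC·CA·BC·AC·CA
    A ↦ BC
    B ↦ AC
    C ↦ CA

A->BC, B->AC, C->CA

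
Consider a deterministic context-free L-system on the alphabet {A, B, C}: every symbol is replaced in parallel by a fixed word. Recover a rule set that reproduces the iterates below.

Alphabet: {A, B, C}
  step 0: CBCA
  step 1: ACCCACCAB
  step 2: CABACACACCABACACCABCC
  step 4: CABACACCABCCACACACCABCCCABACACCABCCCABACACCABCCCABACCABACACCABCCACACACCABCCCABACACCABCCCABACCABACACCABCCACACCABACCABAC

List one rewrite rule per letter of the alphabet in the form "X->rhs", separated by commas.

  step 1 ⇒ step 2: ACCCACCAB ⇒ CAB·AC·AC·AC·CAB·AC·AC·CAB·CC
    A ↦ CAB
    B ↦ CC
    C ↦ AC

A->CAB, B->CC, C->AC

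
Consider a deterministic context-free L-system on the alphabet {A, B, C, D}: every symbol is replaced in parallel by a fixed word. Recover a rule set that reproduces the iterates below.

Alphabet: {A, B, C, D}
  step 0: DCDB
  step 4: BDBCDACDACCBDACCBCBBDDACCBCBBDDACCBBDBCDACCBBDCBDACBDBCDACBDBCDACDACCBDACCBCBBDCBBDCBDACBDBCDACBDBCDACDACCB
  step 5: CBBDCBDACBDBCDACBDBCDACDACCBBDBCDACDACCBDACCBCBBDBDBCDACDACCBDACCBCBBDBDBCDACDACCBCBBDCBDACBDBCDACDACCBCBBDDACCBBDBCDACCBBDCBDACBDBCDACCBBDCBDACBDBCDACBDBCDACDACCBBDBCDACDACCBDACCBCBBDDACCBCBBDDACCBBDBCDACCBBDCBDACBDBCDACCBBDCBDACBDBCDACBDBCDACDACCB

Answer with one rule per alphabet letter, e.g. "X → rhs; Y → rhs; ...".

A->BC, B->CB, C->DAC, D->BD

  step 4 ⇒ step 5: BDBCDACDACCBDACCBCBBDDACCBCBBDDACCBBDBCDACCBBDCBDACBDBCDACBDBCDACDACCBDACCBCBBDCBBDCBDACBDBCDACBDBCDACDACCB ⇒ CB·BD·CB·DAC·BD·BC·DAC·BD·BC·DAC·DAC·CB·BD·BC·DAC·DAC·CB·DAC·CB·CB·BD·BD·BC·DAC·DAC·CB·DAC·CB·CB·BD·BD·BC·DAC·DAC·CB·CB·BD·CB·DAC·BD·BC·DAC·DAC·CB·CB·BD·DAC·CB·BD·BC·DAC·CB·BD·CB·DAC·BD·BC·DAC·CB·BD·CB·DAC·BD·BC·DAC·BD·BC·DAC·DAC·CB·BD·BC·DAC·DAC·CB·DAC·CB·CB·BD·DAC·CB·CB·BD·DAC·CB·BD·BC·DAC·CB·BD·CB·DAC·BD·BC·DAC·CB·BD·CB·DAC·BD·BC·DAC·BD·BC·DAC·DAC·CB
    A ↦ BC
    B ↦ CB
    C ↦ DAC
    D ↦ BD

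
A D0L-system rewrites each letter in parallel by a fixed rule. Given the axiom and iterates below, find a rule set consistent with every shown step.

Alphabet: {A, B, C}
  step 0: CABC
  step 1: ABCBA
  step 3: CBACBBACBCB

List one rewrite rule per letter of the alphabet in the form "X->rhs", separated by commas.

  step 0 ⇒ step 1: CABC ⇒ A·B·CB·A
    A ↦ B
    B ↦ CB
    C ↦ A

A->B, B->CB, C->A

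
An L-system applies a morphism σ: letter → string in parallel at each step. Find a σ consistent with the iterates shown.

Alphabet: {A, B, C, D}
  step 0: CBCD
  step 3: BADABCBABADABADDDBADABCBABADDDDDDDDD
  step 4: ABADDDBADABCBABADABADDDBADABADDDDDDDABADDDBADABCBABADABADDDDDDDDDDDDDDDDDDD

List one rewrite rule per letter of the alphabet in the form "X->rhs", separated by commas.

  step 3 ⇒ step 4: BADABCBABADABADDDBADABCBABADDDDDDDDD ⇒ A·BAD·DD·BAD·A·BCB·A·BAD·A·BAD·DD·BAD·A·BAD·DD·DD·DD·A·BAD·DD·BAD·A·BCB·A·BAD·A·BAD·DD·DD·DD·DD·DD·DD·DD·DD·DD
    A ↦ BAD
    B ↦ A
    C ↦ BCB
    D ↦ DD

A->BAD, B->A, C->BCB, D->DD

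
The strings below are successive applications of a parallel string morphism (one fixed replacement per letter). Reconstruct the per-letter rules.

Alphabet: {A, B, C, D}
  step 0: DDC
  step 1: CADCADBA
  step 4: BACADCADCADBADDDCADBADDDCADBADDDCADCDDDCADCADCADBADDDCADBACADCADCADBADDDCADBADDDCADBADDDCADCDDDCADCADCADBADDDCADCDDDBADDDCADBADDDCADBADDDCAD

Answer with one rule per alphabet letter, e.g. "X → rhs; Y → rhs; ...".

A->DDD, B->C, C->BA, D->CAD

  step 0 ⇒ step 1: DDC ⇒ CAD·CAD·BA
    C ↦ BA
    D ↦ CAD
    A ↦ DDD  (constrained at step 1)
    B ↦ C  (constrained at step 1)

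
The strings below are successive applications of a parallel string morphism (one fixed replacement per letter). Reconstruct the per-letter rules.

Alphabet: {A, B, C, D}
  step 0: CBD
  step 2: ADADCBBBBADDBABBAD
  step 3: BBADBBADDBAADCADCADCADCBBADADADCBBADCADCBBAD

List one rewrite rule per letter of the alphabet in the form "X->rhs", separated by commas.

  step 2 ⇒ step 3: ADADCBBBBADDBABBAD ⇒ BB·AD·BB·AD·DBA·ADC·ADC·ADC·ADC·BB·AD·AD·ADC·BB·ADC·ADC·BB·AD
    A ↦ BB
    B ↦ ADC
    C ↦ DBA
    D ↦ AD

A->BB, B->ADC, C->DBA, D->AD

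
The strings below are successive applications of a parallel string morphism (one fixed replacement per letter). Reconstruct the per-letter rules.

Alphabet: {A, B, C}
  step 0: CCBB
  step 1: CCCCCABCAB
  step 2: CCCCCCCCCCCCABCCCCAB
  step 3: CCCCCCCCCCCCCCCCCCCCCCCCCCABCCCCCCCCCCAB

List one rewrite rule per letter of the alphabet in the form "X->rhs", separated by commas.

A->C, B->CAB, C->CC

  step 2 ⇒ step 3: CCCCCCCCCCCCABCCCCAB ⇒ CC·CC·CC·CC·CC·CC·CC·CC·CC·CC·CC·CC·C·CAB·CC·CC·CC·CC·C·CAB
    A ↦ C
    B ↦ CAB
    C ↦ CC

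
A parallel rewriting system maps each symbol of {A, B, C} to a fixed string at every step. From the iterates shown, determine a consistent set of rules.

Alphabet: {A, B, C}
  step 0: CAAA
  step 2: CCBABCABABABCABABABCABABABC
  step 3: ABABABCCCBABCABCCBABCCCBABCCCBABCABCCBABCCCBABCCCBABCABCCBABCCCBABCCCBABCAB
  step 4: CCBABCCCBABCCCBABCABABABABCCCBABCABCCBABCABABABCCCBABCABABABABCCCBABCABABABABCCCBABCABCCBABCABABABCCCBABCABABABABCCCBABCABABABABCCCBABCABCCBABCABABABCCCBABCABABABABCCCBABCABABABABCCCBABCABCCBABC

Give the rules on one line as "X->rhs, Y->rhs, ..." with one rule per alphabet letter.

  step 3 ⇒ step 4: ABABABCCCBABCABCCBABCCCBABCCCBABCABCCBABCCCBABCCCBABCABCCBABCCCBABCCCBABCAB ⇒ CCB·ABC·CCB·ABC·CCB·ABC·AB·AB·AB·ABC·CCB·ABC·AB·CCB·ABC·AB·AB·ABC·CCB·ABC·AB·AB·AB·ABC·CCB·ABC·AB·AB·AB·ABC·CCB·ABC·AB·CCB·ABC·AB·AB·ABC·CCB·ABC·AB·AB·AB·ABC·CCB·ABC·AB·AB·AB·ABC·CCB·ABC·AB·CCB·ABC·AB·AB·ABC·CCB·ABC·AB·AB·AB·ABC·CCB·ABC·AB·AB·AB·ABC·CCB·ABC·AB·CCB·ABC
    A ↦ CCB
    B ↦ ABC
    C ↦ AB

A->CCB, B->ABC, C->AB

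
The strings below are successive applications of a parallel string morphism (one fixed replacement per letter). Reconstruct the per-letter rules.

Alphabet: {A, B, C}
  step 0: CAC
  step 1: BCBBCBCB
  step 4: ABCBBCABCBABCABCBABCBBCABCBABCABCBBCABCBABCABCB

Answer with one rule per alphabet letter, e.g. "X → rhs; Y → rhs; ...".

  step 0 ⇒ step 1: CAC ⇒ BCB·BC·BCB
    A ↦ BC
    C ↦ BCB
    B ↦ A  (constrained at step 1)

A->BC, B->A, C->BCB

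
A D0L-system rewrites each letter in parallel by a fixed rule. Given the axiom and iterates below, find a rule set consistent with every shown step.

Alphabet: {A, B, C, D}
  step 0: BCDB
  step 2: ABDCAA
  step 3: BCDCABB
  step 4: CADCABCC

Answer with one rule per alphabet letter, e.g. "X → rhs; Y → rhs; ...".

  step 3 ⇒ step 4: BCDCABB ⇒ C·A·DC·A·B·C·C
    A ↦ B
    B ↦ C
    C ↦ A
    D ↦ DC

A->B, B->C, C->A, D->DC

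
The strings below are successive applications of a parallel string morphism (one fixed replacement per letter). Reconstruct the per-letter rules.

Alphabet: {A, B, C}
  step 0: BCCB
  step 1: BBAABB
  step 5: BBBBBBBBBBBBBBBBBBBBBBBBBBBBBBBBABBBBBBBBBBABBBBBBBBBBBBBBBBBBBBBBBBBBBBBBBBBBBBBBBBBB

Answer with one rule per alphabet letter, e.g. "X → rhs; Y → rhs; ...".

  step 0 ⇒ step 1: BCCB ⇒ BB·A·A·BB
    B ↦ BB
    C ↦ A
    A ↦ CB  (constrained at step 1)

A->CB, B->BB, C->A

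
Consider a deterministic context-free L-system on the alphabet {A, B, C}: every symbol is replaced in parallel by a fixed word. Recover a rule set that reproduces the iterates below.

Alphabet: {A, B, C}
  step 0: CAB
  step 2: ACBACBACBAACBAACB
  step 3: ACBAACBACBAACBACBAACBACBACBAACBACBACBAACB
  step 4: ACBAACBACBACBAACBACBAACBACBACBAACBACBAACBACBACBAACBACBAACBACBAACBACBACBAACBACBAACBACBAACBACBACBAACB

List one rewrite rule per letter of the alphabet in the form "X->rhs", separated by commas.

  step 3 ⇒ step 4: ACBAACBACBAACBACBAACBACBACBAACBACBACBAACB ⇒ ACB·AA·CB·ACB·ACB·AA·CB·ACB·AA·CB·ACB·ACB·AA·CB·ACB·AA·CB·ACB·ACB·AA·CB·ACB·AA·CB·ACB·AA·CB·ACB·ACB·AA·CB·ACB·AA·CB·ACB·AA·CB·ACB·ACB·AA·CB
    A ↦ ACB
    B ↦ CB
    C ↦ AA

A->ACB, B->CB, C->AA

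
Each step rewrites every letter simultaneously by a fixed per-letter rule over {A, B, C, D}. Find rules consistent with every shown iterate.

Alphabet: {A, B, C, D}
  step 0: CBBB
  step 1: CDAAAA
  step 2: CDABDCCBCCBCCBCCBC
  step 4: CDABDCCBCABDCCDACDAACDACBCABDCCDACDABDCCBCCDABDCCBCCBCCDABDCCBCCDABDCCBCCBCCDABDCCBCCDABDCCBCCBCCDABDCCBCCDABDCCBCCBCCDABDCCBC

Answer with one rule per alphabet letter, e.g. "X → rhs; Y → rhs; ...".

A->CBC, B->A, C->CDA, D->BDC

  step 1 ⇒ step 2: CDAAAA ⇒ CDA·BDC·CBC·CBC·CBC·CBC
    A ↦ CBC
    C ↦ CDA
    D ↦ BDC
  step 0 ⇒ step 1: CBBB ⇒ CDA·A·A·A
    B ↦ A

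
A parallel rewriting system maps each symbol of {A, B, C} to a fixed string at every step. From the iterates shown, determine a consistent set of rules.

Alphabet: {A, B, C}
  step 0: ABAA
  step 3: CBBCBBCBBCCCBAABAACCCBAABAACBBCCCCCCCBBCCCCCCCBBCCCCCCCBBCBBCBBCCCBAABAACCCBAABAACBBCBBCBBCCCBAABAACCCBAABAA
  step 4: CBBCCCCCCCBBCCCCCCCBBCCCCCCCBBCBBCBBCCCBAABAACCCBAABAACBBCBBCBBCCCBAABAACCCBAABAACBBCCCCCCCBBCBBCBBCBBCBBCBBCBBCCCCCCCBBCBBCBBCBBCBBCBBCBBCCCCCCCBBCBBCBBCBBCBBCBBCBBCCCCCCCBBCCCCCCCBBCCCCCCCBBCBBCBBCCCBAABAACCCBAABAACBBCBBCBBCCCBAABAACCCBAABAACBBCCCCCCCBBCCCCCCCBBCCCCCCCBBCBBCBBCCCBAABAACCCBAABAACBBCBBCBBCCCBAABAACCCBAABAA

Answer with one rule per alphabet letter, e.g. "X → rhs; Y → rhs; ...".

A->BAA, B->CCC, C->CBB

  step 3 ⇒ step 4: CBBCBBCBBCCCBAABAACCCBAABAACBBCCCCCCCBBCCCCCCCBBCCCCCCCBBCBBCBBCCCBAABAACCCBAABAACBBCBBCBBCCCBAABAACCCBAABAA ⇒ CBB·CCC·CCC·CBB·CCC·CCC·CBB·CCC·CCC·CBB·CBB·CBB·CCC·BAA·BAA·CCC·BAA·BAA·CBB·CBB·CBB·CCC·BAA·BAA·CCC·BAA·BAA·CBB·CCC·CCC·CBB·CBB·CBB·CBB·CBB·CBB·CBB·CCC·CCC·CBB·CBB·CBB·CBB·CBB·CBB·CBB·CCC·CCC·CBB·CBB·CBB·CBB·CBB·CBB·CBB·CCC·CCC·CBB·CCC·CCC·CBB·CCC·CCC·CBB·CBB·CBB·CCC·BAA·BAA·CCC·BAA·BAA·CBB·CBB·CBB·CCC·BAA·BAA·CCC·BAA·BAA·CBB·CCC·CCC·CBB·CCC·CCC·CBB·CCC·CCC·CBB·CBB·CBB·CCC·BAA·BAA·CCC·BAA·BAA·CBB·CBB·CBB·CCC·BAA·BAA·CCC·BAA·BAA
    A ↦ BAA
    B ↦ CCC
    C ↦ CBB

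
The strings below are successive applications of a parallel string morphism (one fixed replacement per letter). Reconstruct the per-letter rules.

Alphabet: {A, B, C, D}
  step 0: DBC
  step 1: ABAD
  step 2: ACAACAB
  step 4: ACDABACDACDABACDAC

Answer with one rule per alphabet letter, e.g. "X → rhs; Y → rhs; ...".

  step 1 ⇒ step 2: ABAD ⇒ AC·A·AC·AB
    A ↦ AC
    B ↦ A
    D ↦ AB
  step 0 ⇒ step 1: DBC ⇒ AB·A·D
    C ↦ D

A->AC, B->A, C->D, D->AB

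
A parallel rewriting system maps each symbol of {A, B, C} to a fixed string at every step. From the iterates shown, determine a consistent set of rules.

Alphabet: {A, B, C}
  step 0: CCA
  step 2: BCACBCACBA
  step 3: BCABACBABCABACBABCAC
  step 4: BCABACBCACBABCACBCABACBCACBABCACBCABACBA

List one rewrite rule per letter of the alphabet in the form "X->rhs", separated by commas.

A->C, B->BCA, C->BA

  step 3 ⇒ step 4: BCABACBABCABACBABCAC ⇒ BCA·BA·C·BCA·C·BA·BCA·C·BCA·BA·C·BCA·C·BA·BCA·C·BCA·BA·C·BA
    A ↦ C
    B ↦ BCA
    C ↦ BA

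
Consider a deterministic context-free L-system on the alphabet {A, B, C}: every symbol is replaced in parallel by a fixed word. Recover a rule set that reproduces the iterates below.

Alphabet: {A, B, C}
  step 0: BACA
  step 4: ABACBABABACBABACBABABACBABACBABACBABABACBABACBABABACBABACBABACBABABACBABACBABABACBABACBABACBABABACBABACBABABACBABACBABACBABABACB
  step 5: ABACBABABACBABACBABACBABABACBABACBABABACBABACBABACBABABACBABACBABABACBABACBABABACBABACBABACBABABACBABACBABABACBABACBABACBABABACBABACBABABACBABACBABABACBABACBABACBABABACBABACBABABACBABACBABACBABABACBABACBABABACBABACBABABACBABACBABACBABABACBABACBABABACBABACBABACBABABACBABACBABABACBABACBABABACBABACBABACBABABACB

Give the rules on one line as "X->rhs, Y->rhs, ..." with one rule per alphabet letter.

A->AB, B->ACB, C->AB

  step 4 ⇒ step 5: ABACBABABACBABACBABABACBABACBABACBABABACBABACBABABACBABACBABACBABABACBABACBABABACBABACBABACBABABACBABACBABABACBABACBABACBABABACB ⇒ AB·ACB·AB·AB·ACB·AB·ACB·AB·ACB·AB·AB·ACB·AB·ACB·AB·AB·ACB·AB·ACB·AB·ACB·AB·AB·ACB·AB·ACB·AB·AB·ACB·AB·ACB·AB·AB·ACB·AB·ACB·AB·ACB·AB·AB·ACB·AB·ACB·AB·AB·ACB·AB·ACB·AB·ACB·AB·AB·ACB·AB·ACB·AB·AB·ACB·AB·ACB·AB·AB·ACB·AB·ACB·AB·ACB·AB·AB·ACB·AB·ACB·AB·AB·ACB·AB·ACB·AB·ACB·AB·AB·ACB·AB·ACB·AB·AB·ACB·AB·ACB·AB·AB·ACB·AB·ACB·AB·ACB·AB·AB·ACB·AB·ACB·AB·AB·ACB·AB·ACB·AB·ACB·AB·AB·ACB·AB·ACB·AB·AB·ACB·AB·ACB·AB·AB·ACB·AB·ACB·AB·ACB·AB·AB·ACB
    A ↦ AB
    B ↦ ACB
    C ↦ AB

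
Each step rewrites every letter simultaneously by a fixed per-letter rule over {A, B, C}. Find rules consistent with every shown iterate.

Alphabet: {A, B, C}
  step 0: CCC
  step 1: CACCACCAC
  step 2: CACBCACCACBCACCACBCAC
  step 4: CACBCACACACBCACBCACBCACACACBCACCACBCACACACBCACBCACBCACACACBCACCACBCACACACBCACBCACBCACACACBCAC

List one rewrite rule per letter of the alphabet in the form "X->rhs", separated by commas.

A->B, B->A, C->CAC

  step 1 ⇒ step 2: CACCACCAC ⇒ CAC·B·CAC·CAC·B·CAC·CAC·B·CAC
    A ↦ B
    C ↦ CAC
    B ↦ A  (constrained at step 2)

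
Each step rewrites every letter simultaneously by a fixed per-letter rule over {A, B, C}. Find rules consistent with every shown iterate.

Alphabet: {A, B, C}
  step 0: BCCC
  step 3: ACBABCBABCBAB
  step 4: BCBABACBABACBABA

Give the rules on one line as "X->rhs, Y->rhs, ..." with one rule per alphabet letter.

  step 3 ⇒ step 4: ACBABCBABCBAB ⇒ B·CB·A·B·A·CB·A·B·A·CB·A·B·A
    A ↦ B
    B ↦ A
    C ↦ CB

A->B, B->A, C->CB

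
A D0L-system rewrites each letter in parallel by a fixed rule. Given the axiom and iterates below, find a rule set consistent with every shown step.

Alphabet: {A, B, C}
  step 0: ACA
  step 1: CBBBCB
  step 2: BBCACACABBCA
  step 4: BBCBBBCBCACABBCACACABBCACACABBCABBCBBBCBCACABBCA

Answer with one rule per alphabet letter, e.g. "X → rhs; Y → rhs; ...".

A->CB, B->CA, C->BB

  step 1 ⇒ step 2: CBBBCB ⇒ BB·CA·CA·CA·BB·CA
    B ↦ CA
    C ↦ BB
  step 0 ⇒ step 1: ACA ⇒ CB·BB·CB
    A ↦ CB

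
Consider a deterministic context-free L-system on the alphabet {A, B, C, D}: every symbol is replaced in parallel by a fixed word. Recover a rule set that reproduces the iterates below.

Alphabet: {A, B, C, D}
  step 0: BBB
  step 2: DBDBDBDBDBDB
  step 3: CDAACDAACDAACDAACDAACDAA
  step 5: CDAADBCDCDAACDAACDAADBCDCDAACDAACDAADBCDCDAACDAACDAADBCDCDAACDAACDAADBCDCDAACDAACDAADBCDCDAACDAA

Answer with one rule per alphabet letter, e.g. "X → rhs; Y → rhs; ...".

  step 2 ⇒ step 3: DBDBDBDBDBDB ⇒ CD·AA·CD·AA·CD·AA·CD·AA·CD·AA·CD·AA
    B ↦ AA
    D ↦ CD
    A ↦ DB  (constrained at step 3)
    C ↦ DB  (constrained at step 3)

A->DB, B->AA, C->DB, D->CD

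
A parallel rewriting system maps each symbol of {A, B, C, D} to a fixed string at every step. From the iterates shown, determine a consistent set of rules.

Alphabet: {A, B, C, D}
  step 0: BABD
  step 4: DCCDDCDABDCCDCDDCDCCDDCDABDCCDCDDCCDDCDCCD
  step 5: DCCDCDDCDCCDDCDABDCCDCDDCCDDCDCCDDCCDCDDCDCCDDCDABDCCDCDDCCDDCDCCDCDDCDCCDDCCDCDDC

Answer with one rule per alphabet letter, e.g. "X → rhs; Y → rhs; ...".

  step 4 ⇒ step 5: DCCDDCDABDCCDCDDCDCCDDCDABDCCDCDDCCDDCDCCD ⇒ DC·CD·CD·DC·DC·CD·DC·D·AB·DC·CD·CD·DC·CD·DC·DC·CD·DC·CD·CD·DC·DC·CD·DC·D·AB·DC·CD·CD·DC·CD·DC·DC·CD·CD·DC·DC·CD·DC·CD·CD·DC
    A ↦ D
    B ↦ AB
    C ↦ CD
    D ↦ DC

A->D, B->AB, C->CD, D->DC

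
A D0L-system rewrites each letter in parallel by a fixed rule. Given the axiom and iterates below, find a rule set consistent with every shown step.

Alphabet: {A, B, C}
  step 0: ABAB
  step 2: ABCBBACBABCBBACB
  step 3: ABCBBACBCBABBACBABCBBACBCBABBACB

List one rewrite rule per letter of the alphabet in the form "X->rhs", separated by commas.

A->AB, B->CB, C->BA

  step 2 ⇒ step 3: ABCBBACBABCBBACB ⇒ AB·CB·BA·CB·CB·AB·BA·CB·AB·CB·BA·CB·CB·AB·BA·CB
    A ↦ AB
    B ↦ CB
    C ↦ BA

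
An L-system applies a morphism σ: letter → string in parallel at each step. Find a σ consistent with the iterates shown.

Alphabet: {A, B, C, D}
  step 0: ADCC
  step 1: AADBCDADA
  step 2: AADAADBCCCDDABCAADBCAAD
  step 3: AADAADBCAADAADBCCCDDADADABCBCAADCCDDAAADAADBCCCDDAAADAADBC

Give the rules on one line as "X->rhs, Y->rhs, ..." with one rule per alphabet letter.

A->AAD, B->CCD, C->DA, D->BC

  step 2 ⇒ step 3: AADAADBCCCDDABCAADBCAAD ⇒ AAD·AAD·BC·AAD·AAD·BC·CCD·DA·DA·DA·BC·BC·AAD·CCD·DA·AAD·AAD·BC·CCD·DA·AAD·AAD·BC
    A ↦ AAD
    B ↦ CCD
    C ↦ DA
    D ↦ BC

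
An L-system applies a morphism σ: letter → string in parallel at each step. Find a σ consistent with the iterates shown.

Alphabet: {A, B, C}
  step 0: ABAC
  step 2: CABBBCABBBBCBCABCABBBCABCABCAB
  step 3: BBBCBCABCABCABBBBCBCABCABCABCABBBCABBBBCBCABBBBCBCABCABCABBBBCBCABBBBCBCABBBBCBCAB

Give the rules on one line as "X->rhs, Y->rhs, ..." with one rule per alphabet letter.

  step 2 ⇒ step 3: CABBBCABBBBCBCABCABBBCABCABCAB ⇒ BB·BCB·CAB·CAB·CAB·BB·BCB·CAB·CAB·CAB·CAB·BB·CAB·BB·BCB·CAB·BB·BCB·CAB·CAB·CAB·BB·BCB·CAB·BB·BCB·CAB·BB·BCB·CAB
    A ↦ BCB
    B ↦ CAB
    C ↦ BB

A->BCB, B->CAB, C->BB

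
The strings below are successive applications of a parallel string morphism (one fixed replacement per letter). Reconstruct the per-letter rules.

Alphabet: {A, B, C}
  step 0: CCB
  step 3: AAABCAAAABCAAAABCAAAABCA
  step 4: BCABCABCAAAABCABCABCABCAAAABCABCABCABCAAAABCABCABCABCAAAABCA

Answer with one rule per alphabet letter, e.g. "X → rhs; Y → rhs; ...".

  step 3 ⇒ step 4: AAABCAAAABCAAAABCAAAABCA ⇒ BCA·BCA·BCA·AA·A·BCA·BCA·BCA·BCA·AA·A·BCA·BCA·BCA·BCA·AA·A·BCA·BCA·BCA·BCA·AA·A·BCA
    A ↦ BCA
    B ↦ AA
    C ↦ A

A->BCA, B->AA, C->A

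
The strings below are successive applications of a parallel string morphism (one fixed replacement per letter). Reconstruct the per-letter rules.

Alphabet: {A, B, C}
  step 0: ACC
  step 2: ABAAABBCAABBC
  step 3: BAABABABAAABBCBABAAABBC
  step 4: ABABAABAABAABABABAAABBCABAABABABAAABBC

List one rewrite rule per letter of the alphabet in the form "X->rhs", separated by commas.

  step 3 ⇒ step 4: BAABABABAAABBCBABAAABBC ⇒ A·BA·BA·A·BA·A·BA·A·BA·BA·BA·A·A·BBC·A·BA·A·BA·BA·BA·A·A·BBC
    A ↦ BA
    B ↦ A
    C ↦ BBC

A->BA, B->A, C->BBC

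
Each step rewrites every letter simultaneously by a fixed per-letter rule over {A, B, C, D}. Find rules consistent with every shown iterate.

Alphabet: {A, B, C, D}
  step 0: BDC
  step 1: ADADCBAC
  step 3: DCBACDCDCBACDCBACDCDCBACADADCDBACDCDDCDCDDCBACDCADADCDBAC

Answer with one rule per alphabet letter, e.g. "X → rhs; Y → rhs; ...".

  step 0 ⇒ step 1: BDC ⇒ ADA·DC·BAC
    B ↦ ADA
    C ↦ BAC
    D ↦ DC
    A ↦ DCD  (constrained at step 1)

A->DCD, B->ADA, C->BAC, D->DC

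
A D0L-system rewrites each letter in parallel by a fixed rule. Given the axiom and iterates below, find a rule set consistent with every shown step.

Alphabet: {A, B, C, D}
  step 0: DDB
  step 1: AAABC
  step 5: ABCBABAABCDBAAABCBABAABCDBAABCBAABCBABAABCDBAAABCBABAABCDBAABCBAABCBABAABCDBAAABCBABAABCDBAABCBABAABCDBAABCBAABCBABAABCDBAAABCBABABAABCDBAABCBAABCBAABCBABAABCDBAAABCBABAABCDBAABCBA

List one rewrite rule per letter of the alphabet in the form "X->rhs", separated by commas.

  step 0 ⇒ step 1: DDB ⇒ A·A·ABC
    B ↦ ABC
    D ↦ A
    A ↦ BA  (constrained at step 1)
    C ↦ DBA  (constrained at step 1)

A->BA, B->ABC, C->DBA, D->A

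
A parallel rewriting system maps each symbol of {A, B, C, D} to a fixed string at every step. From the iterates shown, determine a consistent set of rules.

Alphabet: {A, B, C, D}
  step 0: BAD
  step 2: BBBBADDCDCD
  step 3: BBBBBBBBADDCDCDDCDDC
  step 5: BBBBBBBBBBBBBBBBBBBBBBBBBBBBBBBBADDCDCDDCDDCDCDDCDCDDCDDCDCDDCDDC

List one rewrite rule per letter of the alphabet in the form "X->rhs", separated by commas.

A->AD, B->BB, C->D, D->DC

  step 2 ⇒ step 3: BBBBADDCDCD ⇒ BB·BB·BB·BB·AD·DC·DC·D·DC·D·DC
    A ↦ AD
    B ↦ BB
    C ↦ D
    D ↦ DC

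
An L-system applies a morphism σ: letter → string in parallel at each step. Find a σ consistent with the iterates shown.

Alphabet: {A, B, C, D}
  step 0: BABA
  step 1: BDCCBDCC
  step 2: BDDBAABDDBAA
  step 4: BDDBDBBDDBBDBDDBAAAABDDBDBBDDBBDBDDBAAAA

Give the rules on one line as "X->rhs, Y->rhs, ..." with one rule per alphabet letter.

  step 1 ⇒ step 2: BDCCBDCC ⇒ BD·DB·A·A·BD·DB·A·A
    B ↦ BD
    C ↦ A
    D ↦ DB
  step 0 ⇒ step 1: BABA ⇒ BD·CC·BD·CC
    A ↦ CC

A->CC, B->BD, C->A, D->DB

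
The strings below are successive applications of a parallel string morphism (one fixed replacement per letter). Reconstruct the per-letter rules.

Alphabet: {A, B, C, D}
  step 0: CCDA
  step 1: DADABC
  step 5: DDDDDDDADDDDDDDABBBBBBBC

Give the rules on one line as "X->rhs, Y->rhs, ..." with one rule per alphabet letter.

A->C, B->DD, C->DA, D->B

  step 0 ⇒ step 1: CCDA ⇒ DA·DA·B·C
    A ↦ C
    C ↦ DA
    D ↦ B
    B ↦ DD  (constrained at step 1)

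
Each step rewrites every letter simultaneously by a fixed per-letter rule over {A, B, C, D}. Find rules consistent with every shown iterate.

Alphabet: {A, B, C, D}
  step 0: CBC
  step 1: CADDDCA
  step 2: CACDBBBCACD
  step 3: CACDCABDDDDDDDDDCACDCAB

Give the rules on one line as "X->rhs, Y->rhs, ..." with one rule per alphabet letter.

A->CD, B->DDD, C->CA, D->B

  step 2 ⇒ step 3: CACDBBBCACD ⇒ CA·CD·CA·B·DDD·DDD·DDD·CA·CD·CA·B
    A ↦ CD
    B ↦ DDD
    C ↦ CA
    D ↦ B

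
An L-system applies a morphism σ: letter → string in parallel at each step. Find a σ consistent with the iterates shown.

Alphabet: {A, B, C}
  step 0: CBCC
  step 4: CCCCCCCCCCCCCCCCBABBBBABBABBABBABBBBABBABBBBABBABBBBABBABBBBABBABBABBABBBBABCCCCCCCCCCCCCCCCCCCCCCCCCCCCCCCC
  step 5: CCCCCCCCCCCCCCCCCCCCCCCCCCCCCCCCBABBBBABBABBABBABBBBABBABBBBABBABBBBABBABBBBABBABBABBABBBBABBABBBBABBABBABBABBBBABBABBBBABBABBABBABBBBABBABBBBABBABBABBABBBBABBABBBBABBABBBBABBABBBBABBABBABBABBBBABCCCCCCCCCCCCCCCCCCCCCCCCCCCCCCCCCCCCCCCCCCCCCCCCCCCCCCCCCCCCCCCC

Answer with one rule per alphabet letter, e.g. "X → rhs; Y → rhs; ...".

  step 4 ⇒ step 5: CCCCCCCCCCCCCCCCBABBBBABBABBABBABBBBABBABBBBABBABBBBABBABBBBABBABBABBABBBBABCCCCCCCCCCCCCCCCCCCCCCCCCCCCCCCC ⇒ CC·CC·CC·CC·CC·CC·CC·CC·CC·CC·CC·CC·CC·CC·CC·CC·BAB·BB·BAB·BAB·BAB·BAB·BB·BAB·BAB·BB·BAB·BAB·BB·BAB·BAB·BB·BAB·BAB·BAB·BAB·BB·BAB·BAB·BB·BAB·BAB·BAB·BAB·BB·BAB·BAB·BB·BAB·BAB·BAB·BAB·BB·BAB·BAB·BB·BAB·BAB·BAB·BAB·BB·BAB·BAB·BB·BAB·BAB·BB·BAB·BAB·BB·BAB·BAB·BAB·BAB·BB·BAB·CC·CC·CC·CC·CC·CC·CC·CC·CC·CC·CC·CC·CC·CC·CC·CC·CC·CC·CC·CC·CC·CC·CC·CC·CC·CC·CC·CC·CC·CC·CC·CC
    A ↦ BB
    B ↦ BAB
    C ↦ CC

A->BB, B->BAB, C->CC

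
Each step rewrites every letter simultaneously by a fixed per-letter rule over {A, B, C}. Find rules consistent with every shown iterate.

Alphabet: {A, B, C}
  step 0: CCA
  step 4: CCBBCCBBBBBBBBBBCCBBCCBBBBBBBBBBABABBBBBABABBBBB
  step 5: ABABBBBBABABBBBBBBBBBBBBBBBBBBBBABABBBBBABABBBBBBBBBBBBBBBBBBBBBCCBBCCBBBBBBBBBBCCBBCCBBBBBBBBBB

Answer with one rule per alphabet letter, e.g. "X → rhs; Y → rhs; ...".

A->CC, B->BB, C->AB

  step 4 ⇒ step 5: CCBBCCBBBBBBBBBBCCBBCCBBBBBBBBBBABABBBBBABABBBBB ⇒ AB·AB·BB·BB·AB·AB·BB·BB·BB·BB·BB·BB·BB·BB·BB·BB·AB·AB·BB·BB·AB·AB·BB·BB·BB·BB·BB·BB·BB·BB·BB·BB·CC·BB·CC·BB·BB·BB·BB·BB·CC·BB·CC·BB·BB·BB·BB·BB
    A ↦ CC
    B ↦ BB
    C ↦ AB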